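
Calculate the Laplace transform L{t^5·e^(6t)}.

L{t^n·e^(at)} = n!/(s-a)^(n+1), so L{t^5·e^(6t)} = 120/(s-6)^6

Final answer: 120/(s-6)^6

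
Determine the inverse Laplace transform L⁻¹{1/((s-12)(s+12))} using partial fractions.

Decompose: A/(s-12) + B/(s+12). A = 1/24, B = -1/24. f(t) = (e^(12t) - e^(-12t))/24

Final answer: (e^(12t) - e^(-12t))/24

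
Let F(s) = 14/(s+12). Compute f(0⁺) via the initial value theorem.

f(0⁺) = lim_{s→∞} s·14/(s+12) = lim_{s→∞} 14s/(s+12) = 14

Final answer: 14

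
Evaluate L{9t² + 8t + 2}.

L{9t² + 8t + 2} = 9·2/s³ + 8/s² + 2/s = 18/s³ + 8/s² + 2/s

Final answer: 18/s³ + 8/s² + 2/s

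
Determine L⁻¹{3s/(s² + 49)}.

This is the form c·s/(s² + a²) with a = 7, c = 3. L⁻¹ = 3·cos(7t)

Final answer: 3·cos(7t)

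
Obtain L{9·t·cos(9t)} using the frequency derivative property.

L{cos(9t)} = s/(s² + 81). Derivative: d/ds[s/(s² + 81)] = [(s² + 81) - s·2s]/(s² + 81)² = (81 - s²)/(s² + 81)². So L{t·cos(9t)} = -F'(s) = (s² - 81)/(s² + 81)². Then L{9·t·cos(9t)} = 9·(s² - 81)/(s² + 81)²

Final answer: 9·(s² - 81)/(s² + 81)²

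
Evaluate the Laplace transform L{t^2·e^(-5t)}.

L{t^n·e^(at)} = n!/(s-a)^(n+1), so L{t^2·e^(-5t)} = 2/(s+5)^3

Final answer: 2/(s+5)^3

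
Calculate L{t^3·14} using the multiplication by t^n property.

L{14} = 14/s. d^1/ds^1[1/s] = -1/s². d^2/ds^2[1/s] = 2/s^3. d^3/ds^3[1/s] = -6/s^4. So L{t^3} = (-1)^{3}·-6/s^4 = 6/s^4. Then L{t^3·14} = 14·6/s^4 = 84/s^4

Final answer: 84/s^4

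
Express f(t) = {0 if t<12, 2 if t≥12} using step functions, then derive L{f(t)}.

f(t) = 2·u(t-12). L{u(t-12)} = e^(-12s)/s, so L{f(t)} = 2·e^(-12s)/s

Final answer: 2·e^(-12s)/s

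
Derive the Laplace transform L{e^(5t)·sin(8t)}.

L{e^(at)·sin(ωt)} = ω/((s-a)² + ω²), so L{e^(5t)·sin(8t)} = 8/((s-5)² + 64)

Final answer: 8/((s-5)² + 64)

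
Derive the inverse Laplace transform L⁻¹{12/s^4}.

L⁻¹{n!/s^(n+1)} = t^n with n=3. So L⁻¹{6/s^4} = t^3, and L⁻¹{12/s^4} = (12/6)·t^3 = 2·t^3

Final answer: 2·t^3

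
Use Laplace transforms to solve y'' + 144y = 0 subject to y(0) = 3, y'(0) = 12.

L{y''} + 144L{y} = 0. s²Y - 3s - 12 + 144Y = 0. Y(s² + 144) = 3s + 12. Y = (3s + 12)/(s² + 144). Inverting: y(t) = 3cos(12t) + sin(12t)

Final answer: y(t) = 3cos(12t) + sin(12t)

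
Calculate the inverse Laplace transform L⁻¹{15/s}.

L⁻¹{c/s} = c, so L⁻¹{15/s} = 15

Final answer: 15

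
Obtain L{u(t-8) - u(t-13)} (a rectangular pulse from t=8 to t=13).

L{u(t-a)} = e^(-as)/s. L{u(t-8) - u(t-13)} = (e^(-8s) - e^(-13s))/s

Final answer: (e^(-8s) - e^(-13s))/s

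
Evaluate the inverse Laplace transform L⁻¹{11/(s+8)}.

L⁻¹{1/(s-a)} = e^(at), so L⁻¹{1/(s+8)} = e^(-8t), and L⁻¹{11/(s+8)} = 11·e^(-8t)

Final answer: 11·e^(-8t)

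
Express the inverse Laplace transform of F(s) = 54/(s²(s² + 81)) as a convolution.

54/(s²(s² + 81)) = (1/s²)·(54/(s² + 81)) = L{t}·L{6·sin(9t)}. So f(t) = t*(6·sin(9t)) = ∫₀ᵗ 6τ·sin(9(t-τ)) dτ

Final answer: ∫₀ᵗ 6τ·sin(9(t-τ)) dτ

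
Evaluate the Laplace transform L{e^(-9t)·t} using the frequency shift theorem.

L{e^(at)·t^n} = n!/(s-a)^(n+1), so L{e^(-9t)·t} = 1/(s+9)^2

Final answer: 1/(s+9)^2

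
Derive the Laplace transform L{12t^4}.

L{12t^4} = 12 · L{t^4} = 12 · 24/s^5 = 288/s^5

Final answer: 288/s^5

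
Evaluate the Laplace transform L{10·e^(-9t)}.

L{e^(at)} = 1/(s-a), so L{e^(-9t)} = 1/(s+9). Then L{10·e^(-9t)} = 10/(s+9)

Final answer: 10/(s+9)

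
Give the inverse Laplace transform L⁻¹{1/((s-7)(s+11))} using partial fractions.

Decompose: A/(s-7) + B/(s+11). A = 1/18, B = -1/18. f(t) = (e^(7t) - e^(-11t))/18

Final answer: (e^(7t) - e^(-11t))/18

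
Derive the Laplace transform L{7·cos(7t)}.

L{cos(ωt)} = s/(s² + ω²), so L{cos(7t)} = s/(s² + 49). Then L{7·cos(7t)} = 7·s/(s² + 49) = 7s/(s² + 49)

Final answer: 7s/(s² + 49)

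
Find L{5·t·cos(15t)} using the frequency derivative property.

L{cos(15t)} = s/(s² + 225). Derivative: d/ds[s/(s² + 225)] = [(s² + 225) - s·2s]/(s² + 225)² = (225 - s²)/(s² + 225)². So L{t·cos(15t)} = -F'(s) = (s² - 225)/(s² + 225)². Then L{5·t·cos(15t)} = 5·(s² - 225)/(s² + 225)²

Final answer: 5·(s² - 225)/(s² + 225)²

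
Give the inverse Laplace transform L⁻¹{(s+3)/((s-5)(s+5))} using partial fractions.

Using partial fractions, f(t) = (8e^(5t) + 2e^(-5t))/10

Final answer: (8e^(5t) + 2e^(-5t))/10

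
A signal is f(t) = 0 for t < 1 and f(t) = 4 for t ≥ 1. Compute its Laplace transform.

f(t) = 4·u(t-1). L{u(t-1)} = e^(-s)/s, so L{f(t)} = 4·e^(-s)/s

Final answer: 4·e^(-s)/s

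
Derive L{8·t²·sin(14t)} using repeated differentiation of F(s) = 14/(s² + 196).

F(s) = 14/(s² + 196). F'(s) = -28s/(s² + 196)². F''(s) = -28(196 - 3s²)/(s² + 196)³ = (84s² - 5488)/(s² + 196)³. So L{t²·sin(14t)} = (-1)² F''(s) = (84s² - 5488)/(s² + 196)³. Then L{8·t²·sin(14t)} = 8·(84s² - 5488)/(s² + 196)³ = (672s² - 43904)/(s² + 196)³

Final answer: (672s² - 43904)/(s² + 196)³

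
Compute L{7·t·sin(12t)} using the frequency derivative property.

L{sin(12t)} = 12/(s² + 144). By L{t·f(t)} = -F'(s): -d/ds[12/(s² + 144)] = -(12)·(-2s)/(s² + 144)² = 24s/(s² + 144)². Then L{7·t·sin(12t)} = 7·24s/(s² + 144)² = 168s/(s² + 144)²

Final answer: 168s/(s² + 144)²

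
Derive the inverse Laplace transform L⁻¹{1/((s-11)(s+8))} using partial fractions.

Decompose: A/(s-11) + B/(s+8). A = 1/19, B = -1/19. f(t) = (e^(11t) - e^(-8t))/19

Final answer: (e^(11t) - e^(-8t))/19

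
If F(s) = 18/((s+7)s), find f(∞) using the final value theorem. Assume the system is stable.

f(∞) = lim_{s→0} sF(s) = lim_{s→0} 18/(s+7) = 18/7

Final answer: 18/7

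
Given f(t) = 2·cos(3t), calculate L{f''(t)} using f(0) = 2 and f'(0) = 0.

F(s) = 2s/(s² + 9). L{f''(t)} = s²F(s) - sf(0) - f'(0) = 2s³/(s² + 9) - 2s = (2s³ - 2s(s² + 9))/(s² + 9) = -18s/(s² + 9)

Final answer: -18s/(s² + 9)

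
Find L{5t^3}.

L{t^n} = n!/s^(n+1). So L{5t^3} = 5·3!/s^4 = 30/s^4

Final answer: 30/s^4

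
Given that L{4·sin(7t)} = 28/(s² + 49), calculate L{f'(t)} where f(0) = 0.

L{f'(t)} = s·F(s) - f(0) = s·28/(s² + 49) - 0 = 28s/(s² + 49)

Final answer: 28s/(s² + 49)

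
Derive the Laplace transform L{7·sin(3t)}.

L{sin(ωt)} = ω/(s² + ω²), so L{sin(3t)} = 3/(s² + 9). Then L{7·sin(3t)} = 7·3/(s² + 9) = 21/(s² + 9)

Final answer: 21/(s² + 9)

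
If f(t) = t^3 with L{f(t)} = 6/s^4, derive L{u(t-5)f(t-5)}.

Time shift theorem: L{u(t-a)f(t-a)} = e^(-as)F(s). Here a=5, F(s) = 6/s^4, so L{u(t-5)f(t-5)} = e^(-5s)·6/s^4

Final answer: e^(-5s)·6/s^4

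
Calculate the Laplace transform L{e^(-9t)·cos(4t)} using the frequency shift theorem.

Frequency shift: L{e^(at)f(t)} = F(s-a). L{e^(-9t)·cos(4t)} = (s+9)/((s+9)² + 16)

Final answer: (s+9)/((s+9)² + 16)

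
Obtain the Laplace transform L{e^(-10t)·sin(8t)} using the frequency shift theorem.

Frequency shift: L{e^(at)f(t)} = F(s-a). L{e^(-10t)·sin(8t)} = 8/((s+10)² + 64)

Final answer: 8/((s+10)² + 64)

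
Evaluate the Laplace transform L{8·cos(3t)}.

L{cos(ωt)} = s/(s² + ω²), so L{cos(3t)} = s/(s² + 9). Then L{8·cos(3t)} = 8·s/(s² + 9) = 8s/(s² + 9)

Final answer: 8s/(s² + 9)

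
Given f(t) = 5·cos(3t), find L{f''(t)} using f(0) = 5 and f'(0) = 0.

F(s) = 5s/(s² + 9). L{f''(t)} = s²F(s) - sf(0) - f'(0) = 5s³/(s² + 9) - 5s = (5s³ - 5s(s² + 9))/(s² + 9) = -45s/(s² + 9)

Final answer: -45s/(s² + 9)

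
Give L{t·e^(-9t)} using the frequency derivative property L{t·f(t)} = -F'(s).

L{e^(-9t)} = 1/(s+9). By frequency derivative: L{t·e^(-9t)} = -d/ds[1/(s+9)] = -(-1)/(s+9)² = 1/(s+9)²

Final answer: 1/(s+9)²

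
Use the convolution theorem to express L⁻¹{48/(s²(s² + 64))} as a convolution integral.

48/(s²(s² + 64)) = (1/s²)·(48/(s² + 64)) = L{t}·L{6·sin(8t)}. So f(t) = t*(6·sin(8t)) = ∫₀ᵗ 6τ·sin(8(t-τ)) dτ

Final answer: ∫₀ᵗ 6τ·sin(8(t-τ)) dτ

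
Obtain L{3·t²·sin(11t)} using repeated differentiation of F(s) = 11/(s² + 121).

F(s) = 11/(s² + 121). F'(s) = -22s/(s² + 121)². F''(s) = -22(121 - 3s²)/(s² + 121)³ = (66s² - 2662)/(s² + 121)³. So L{t²·sin(11t)} = (-1)² F''(s) = (66s² - 2662)/(s² + 121)³. Then L{3·t²·sin(11t)} = 3·(66s² - 2662)/(s² + 121)³ = (198s² - 7986)/(s² + 121)³

Final answer: (198s² - 7986)/(s² + 121)³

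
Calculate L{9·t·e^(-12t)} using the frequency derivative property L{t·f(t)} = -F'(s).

L{e^(-12t)} = 1/(s+12). By frequency derivative: L{t·e^(-12t)} = -d/ds[1/(s+12)] = -(-1)/(s+12)² = 1/(s+12)². Then L{9·t·e^(-12t)} = 9·1/(s+12)² = 9/(s+12)²

Final answer: 9/(s+12)²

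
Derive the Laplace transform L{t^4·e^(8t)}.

L{t^n·e^(at)} = n!/(s-a)^(n+1), so L{t^4·e^(8t)} = 24/(s-8)^5

Final answer: 24/(s-8)^5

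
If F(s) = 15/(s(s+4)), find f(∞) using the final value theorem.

f(∞) = lim_{s→0} s·15/(s(s+4)) = lim_{s→0} 15/(s+4) = 15/4 = 15/4

Final answer: 15/4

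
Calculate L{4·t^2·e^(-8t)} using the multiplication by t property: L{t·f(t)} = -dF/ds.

Using L{t^n·e^(at)} = n!/(s-a)^(n+1), L{t^2·e^(-8t)} = 2/(s+8)^3, so L{4·t^2·e^(-8t)} = 4·2/(s+8)^3 = 8/(s+8)^3

Final answer: 8/(s+8)^3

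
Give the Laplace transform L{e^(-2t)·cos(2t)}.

L{e^(at)·cos(ωt)} = (s-a)/((s-a)² + ω²), so L{e^(-2t)·cos(2t)} = (s+2)/((s+2)² + 4)

Final answer: (s+2)/((s+2)² + 4)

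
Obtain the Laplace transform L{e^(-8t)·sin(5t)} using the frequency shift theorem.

Frequency shift: L{e^(at)f(t)} = F(s-a). L{e^(-8t)·sin(5t)} = 5/((s+8)² + 25)

Final answer: 5/((s+8)² + 25)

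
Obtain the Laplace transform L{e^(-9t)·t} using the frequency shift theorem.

L{e^(at)·t^n} = n!/(s-a)^(n+1), so L{e^(-9t)·t} = 1/(s+9)^2

Final answer: 1/(s+9)^2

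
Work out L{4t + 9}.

L{4t + 9} = 4·L{t} + 9·L{1} = 4/s² + 9/s

Final answer: 4/s² + 9/s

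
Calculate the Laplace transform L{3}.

L{3} = 3 · L{1} = 3/s

Final answer: 3/s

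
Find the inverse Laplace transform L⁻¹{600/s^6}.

L⁻¹{n!/s^(n+1)} = t^n with n=5. So L⁻¹{120/s^6} = t^5, and L⁻¹{600/s^6} = (600/120)·t^5 = 5·t^5

Final answer: 5·t^5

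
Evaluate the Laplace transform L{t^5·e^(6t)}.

L{t^n·e^(at)} = n!/(s-a)^(n+1), so L{t^5·e^(6t)} = 120/(s-6)^6

Final answer: 120/(s-6)^6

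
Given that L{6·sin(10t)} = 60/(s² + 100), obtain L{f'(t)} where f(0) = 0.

L{f'(t)} = s·F(s) - f(0) = s·60/(s² + 100) - 0 = 60s/(s² + 100)

Final answer: 60s/(s² + 100)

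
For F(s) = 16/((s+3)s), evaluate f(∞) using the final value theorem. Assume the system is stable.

f(∞) = lim_{s→0} sF(s) = lim_{s→0} 16/(s+3) = 16/3

Final answer: 16/3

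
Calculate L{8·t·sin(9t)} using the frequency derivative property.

L{sin(9t)} = 9/(s² + 81). By L{t·f(t)} = -F'(s): -d/ds[9/(s² + 81)] = -(9)·(-2s)/(s² + 81)² = 18s/(s² + 81)². Then L{8·t·sin(9t)} = 8·18s/(s² + 81)² = 144s/(s² + 81)²

Final answer: 144s/(s² + 81)²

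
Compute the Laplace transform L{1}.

L{1} = 1 · L{1} = 1/s

Final answer: 1/s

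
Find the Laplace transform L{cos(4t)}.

L{cos(ωt)} = s/(s² + ω²), so L{cos(4t)} = s/(s² + 16)

Final answer: s/(s² + 16)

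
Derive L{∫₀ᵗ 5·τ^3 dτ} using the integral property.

L{∫₀ᵗ f(τ)dτ} = F(s)/s with f(t) = 5t^3. F(s) = 30/s^4, so L{∫₀ᵗ 5·τ^3 dτ} = (30/s^4)/s = 30/s^5. (Check: ∫₀ᵗ 5·τ^3 dτ = 5t^4/4.)

Final answer: 30/s^5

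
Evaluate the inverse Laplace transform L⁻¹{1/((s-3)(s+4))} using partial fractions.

Decompose: A/(s-3) + B/(s+4). A = 1/7, B = -1/7. f(t) = (e^(3t) - e^(-4t))/7

Final answer: (e^(3t) - e^(-4t))/7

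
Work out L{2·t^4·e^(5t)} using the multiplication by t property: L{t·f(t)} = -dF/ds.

Using L{t^n·e^(at)} = n!/(s-a)^(n+1), L{t^4·e^(5t)} = 24/(s-5)^5, so L{2·t^4·e^(5t)} = 2·24/(s-5)^5 = 48/(s-5)^5

Final answer: 48/(s-5)^5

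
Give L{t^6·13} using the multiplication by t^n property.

L{13} = 13/s. d^1/ds^1[1/s] = -1/s². d^2/ds^2[1/s] = 2/s^3. d^3/ds^3[1/s] = -6/s^4. d^4/ds^4[1/s] = 24/s^5. d^5/ds^5[1/s] = -120/s^6. d^6/ds^6[1/s] = 720/s^7. So L{t^6} = (-1)^{6}·720/s^7 = 720/s^7. Then L{t^6·13} = 13·720/s^7 = 9360/s^7

Final answer: 9360/s^7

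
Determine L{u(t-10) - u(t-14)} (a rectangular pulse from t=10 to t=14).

L{u(t-a)} = e^(-as)/s. L{u(t-10) - u(t-14)} = (e^(-10s) - e^(-14s))/s

Final answer: (e^(-10s) - e^(-14s))/s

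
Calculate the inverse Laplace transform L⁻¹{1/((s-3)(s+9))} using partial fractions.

Decompose: A/(s-3) + B/(s+9). A = 1/12, B = -1/12. f(t) = (e^(3t) - e^(-9t))/12

Final answer: (e^(3t) - e^(-9t))/12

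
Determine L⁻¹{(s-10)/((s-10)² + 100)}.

Using frequency shift: L⁻¹{(s-a)/((s-a)² + b²)} = e^(at)cos(bt). Here a=10, b=10

Final answer: e^(10t)·cos(10t)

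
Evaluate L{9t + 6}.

L{9t + 6} = 9·L{t} + 6·L{1} = 9/s² + 6/s

Final answer: 9/s² + 6/s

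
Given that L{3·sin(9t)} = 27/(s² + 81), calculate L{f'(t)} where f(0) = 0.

L{f'(t)} = s·F(s) - f(0) = s·27/(s² + 81) - 0 = 27s/(s² + 81)

Final answer: 27s/(s² + 81)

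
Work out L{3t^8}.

L{t^n} = n!/s^(n+1). So L{3t^8} = 3·8!/s^9 = 120960/s^9

Final answer: 120960/s^9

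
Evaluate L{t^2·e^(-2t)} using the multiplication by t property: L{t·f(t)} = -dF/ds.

Using L{t^n·e^(at)} = n!/(s-a)^(n+1), L{t^2·e^(-2t)} = 2/(s+2)^3

Final answer: 2/(s+2)^3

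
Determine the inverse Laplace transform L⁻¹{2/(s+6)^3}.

L⁻¹{n!/(s-a)^(n+1)} = t^n·e^(at), so L⁻¹{2/(s+6)^3} = t^2·e^(-6t)

Final answer: t^2·e^(-6t)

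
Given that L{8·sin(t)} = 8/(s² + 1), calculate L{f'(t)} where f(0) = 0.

L{f'(t)} = s·F(s) - f(0) = s·8/(s² + 1) - 0 = 8s/(s² + 1)

Final answer: 8s/(s² + 1)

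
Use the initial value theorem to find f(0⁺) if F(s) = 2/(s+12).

f(0⁺) = lim_{s→∞} s·2/(s+12) = lim_{s→∞} 2s/(s+12) = 2

Final answer: 2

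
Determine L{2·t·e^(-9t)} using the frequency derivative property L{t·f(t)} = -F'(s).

L{e^(-9t)} = 1/(s+9). By frequency derivative: L{t·e^(-9t)} = -d/ds[1/(s+9)] = -(-1)/(s+9)² = 1/(s+9)². Then L{2·t·e^(-9t)} = 2·1/(s+9)² = 2/(s+9)²

Final answer: 2/(s+9)²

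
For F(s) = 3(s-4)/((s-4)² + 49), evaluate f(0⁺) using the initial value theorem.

f(0⁺) = lim_{s→∞} sF(s) = lim_{s→∞} 3s(s-4)/((s-4)² + 49) = 3

Final answer: 3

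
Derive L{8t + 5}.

L{8t + 5} = 8·L{t} + 5·L{1} = 8/s² + 5/s

Final answer: 8/s² + 5/s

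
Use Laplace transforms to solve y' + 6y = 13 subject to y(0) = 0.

sY + 6Y = 13/s. Y = 13/(s(s+6)). Partial fractions: Y = 13/6/s - 13/6/(s+6)

Final answer: y(t) = 13/6(1 - e^(-6t))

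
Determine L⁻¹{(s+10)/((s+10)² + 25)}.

Using frequency shift: L⁻¹{(s-a)/((s-a)² + b²)} = e^(at)cos(bt). Here a=-10, b=5

Final answer: e^(-10t)·cos(5t)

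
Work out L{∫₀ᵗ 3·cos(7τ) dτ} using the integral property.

L{∫₀ᵗ f(τ)dτ} = F(s)/s with F(s) = 3s/(s² + 49), so the result is (3s/(s² + 49))/s = 3/(s² + 49)

Final answer: 3/(s² + 49)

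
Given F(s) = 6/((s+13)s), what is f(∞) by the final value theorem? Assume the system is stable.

f(∞) = lim_{s→0} sF(s) = lim_{s→0} 6/(s+13) = 6/13

Final answer: 6/13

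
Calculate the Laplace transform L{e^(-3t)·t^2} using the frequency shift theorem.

L{e^(at)·t^n} = n!/(s-a)^(n+1), so L{e^(-3t)·t^2} = 2/(s+3)^3

Final answer: 2/(s+3)^3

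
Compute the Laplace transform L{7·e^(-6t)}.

L{e^(at)} = 1/(s-a), so L{e^(-6t)} = 1/(s+6). Then L{7·e^(-6t)} = 7/(s+6)

Final answer: 7/(s+6)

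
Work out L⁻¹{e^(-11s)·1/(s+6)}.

L⁻¹{1/(s+6)} = e^(-6t). By the time shift theorem, L⁻¹{e^(-as)F(s)} = u(t-a)f(t-a) with a=11, so L⁻¹{e^(-11s)·1/(s+6)} = u(t-11)·e^(-6(t-11))

Final answer: u(t-11)·e^(-6(t-11))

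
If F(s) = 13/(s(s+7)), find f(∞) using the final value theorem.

f(∞) = lim_{s→0} s·13/(s(s+7)) = lim_{s→0} 13/(s+7) = 13/7 = 13/7

Final answer: 13/7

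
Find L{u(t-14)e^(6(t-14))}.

u(t-a)f(t-a) with f(t)=e^(6t). L{e^(6t)} = 1/(s-6). By time shift: e^(-14s)/(s-6)

Final answer: e^(-14s)/(s-6)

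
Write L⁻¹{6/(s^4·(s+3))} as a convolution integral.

6/(s^4·(s+3)) = (6/s^4)·(1/(s+3)) = L{t^3}·L{e^(-3t)}. So f(t) = t^3*e^(-3t) = ∫₀ᵗ τ^3·e^(-3(t-τ)) dτ

Final answer: ∫₀ᵗ τ^3·e^(-3(t-τ)) dτ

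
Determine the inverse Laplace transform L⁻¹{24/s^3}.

L⁻¹{n!/s^(n+1)} = t^n with n=2. So L⁻¹{2/s^3} = t^2, and L⁻¹{24/s^3} = (24/2)·t^2 = 12·t^2

Final answer: 12·t^2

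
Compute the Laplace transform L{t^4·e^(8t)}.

L{t^n·e^(at)} = n!/(s-a)^(n+1), so L{t^4·e^(8t)} = 24/(s-8)^5

Final answer: 24/(s-8)^5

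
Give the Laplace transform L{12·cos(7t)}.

L{cos(ωt)} = s/(s² + ω²), so L{cos(7t)} = s/(s² + 49). Then L{12·cos(7t)} = 12·s/(s² + 49) = 12s/(s² + 49)

Final answer: 12s/(s² + 49)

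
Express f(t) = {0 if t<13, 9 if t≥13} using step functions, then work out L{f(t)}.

f(t) = 9·u(t-13). L{u(t-13)} = e^(-13s)/s, so L{f(t)} = 9·e^(-13s)/s

Final answer: 9·e^(-13s)/s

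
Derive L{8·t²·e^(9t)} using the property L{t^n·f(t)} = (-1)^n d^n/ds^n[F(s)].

L{e^(9t)} = 1/(s-9). d/ds[1/(s-9)] = -1/(s-9)². d²/ds²[1/(s-9)] = 2/(s-9)³. So L{t²·e^(9t)} = (-1)² · 2/(s-9)³ = 2/(s-9)³. Then L{8·t²·e^(9t)} = 8·2/(s-9)³ = 16/(s-9)³

Final answer: 16/(s-9)³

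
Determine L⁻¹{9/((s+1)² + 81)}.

Form: b/((s-a)² + b²) → e^(at)sin(bt). With a=-1, b=9

Final answer: e^(-t)·sin(9t)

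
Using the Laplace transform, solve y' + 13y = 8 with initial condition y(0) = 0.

sY + 13Y = 8/s. Y = 8/(s(s+13)). Partial fractions: Y = 8/13/s - 8/13/(s+13)

Final answer: y(t) = 8/13(1 - e^(-13t))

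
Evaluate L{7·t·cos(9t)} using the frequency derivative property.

L{cos(9t)} = s/(s² + 81). Derivative: d/ds[s/(s² + 81)] = [(s² + 81) - s·2s]/(s² + 81)² = (81 - s²)/(s² + 81)². So L{t·cos(9t)} = -F'(s) = (s² - 81)/(s² + 81)². Then L{7·t·cos(9t)} = 7·(s² - 81)/(s² + 81)²

Final answer: 7·(s² - 81)/(s² + 81)²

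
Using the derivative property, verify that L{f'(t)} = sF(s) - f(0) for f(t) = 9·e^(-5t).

f'(t) = -45e^(-5t). Direct: L{f'(t)} = -45/(s+5). Property: s·9/(s+5) - 9 = (9s - 9(s+5))/(s+5) = -45/(s+5). ✓

Final answer: -45/(s+5)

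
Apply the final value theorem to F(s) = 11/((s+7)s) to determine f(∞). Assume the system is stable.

f(∞) = lim_{s→0} sF(s) = lim_{s→0} 11/(s+7) = 11/7

Final answer: 11/7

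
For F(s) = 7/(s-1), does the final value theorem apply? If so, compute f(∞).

sF(s) = 7s/(s-1) has a pole at s = 1 in the right half-plane. Theorem does NOT apply (unstable system; f(t) = 7·e^t grows without bound).

Final answer: Not applicable (unstable)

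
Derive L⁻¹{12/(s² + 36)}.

This is the form c·a/(s² + a²) with a = 6, c = 2. L⁻¹ = 2·sin(6t)

Final answer: 2·sin(6t)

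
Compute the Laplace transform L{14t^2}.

L{14t^2} = 14 · L{t^2} = 14 · 2/s^3 = 28/s^3

Final answer: 28/s^3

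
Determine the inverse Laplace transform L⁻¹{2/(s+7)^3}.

L⁻¹{n!/(s-a)^(n+1)} = t^n·e^(at) with n=2, a=-7. So L⁻¹{2/(s+7)^3} = t^2·e^(-7t)

Final answer: t^2·e^(-7t)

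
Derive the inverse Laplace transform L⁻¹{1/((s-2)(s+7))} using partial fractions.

Decompose: A/(s-2) + B/(s+7). A = 1/9, B = -1/9. f(t) = (e^(2t) - e^(-7t))/9

Final answer: (e^(2t) - e^(-7t))/9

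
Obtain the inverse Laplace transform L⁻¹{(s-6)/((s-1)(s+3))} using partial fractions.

Using partial fractions, f(t) = (-5e^t + 9e^(-3t))/4

Final answer: (-5e^t + 9e^(-3t))/4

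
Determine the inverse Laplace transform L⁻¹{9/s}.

L⁻¹{c/s} = c, so L⁻¹{9/s} = 9

Final answer: 9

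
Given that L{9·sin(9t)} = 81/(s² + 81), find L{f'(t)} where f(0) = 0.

L{f'(t)} = s·F(s) - f(0) = s·81/(s² + 81) - 0 = 81s/(s² + 81)

Final answer: 81s/(s² + 81)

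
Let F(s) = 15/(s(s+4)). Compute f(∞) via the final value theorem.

f(∞) = lim_{s→0} s·15/(s(s+4)) = lim_{s→0} 15/(s+4) = 15/4 = 15/4

Final answer: 15/4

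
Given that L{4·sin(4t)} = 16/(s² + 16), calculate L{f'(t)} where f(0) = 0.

L{f'(t)} = s·F(s) - f(0) = s·16/(s² + 16) - 0 = 16s/(s² + 16)

Final answer: 16s/(s² + 16)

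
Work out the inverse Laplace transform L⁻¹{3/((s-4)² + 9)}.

Using frequency shift, L⁻¹{3/((s-4)² + 9)} = e^(4t)·sin(3t)

Final answer: e^(4t)·sin(3t)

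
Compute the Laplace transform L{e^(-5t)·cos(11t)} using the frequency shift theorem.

Frequency shift: L{e^(at)f(t)} = F(s-a). L{e^(-5t)·cos(11t)} = (s+5)/((s+5)² + 121)

Final answer: (s+5)/((s+5)² + 121)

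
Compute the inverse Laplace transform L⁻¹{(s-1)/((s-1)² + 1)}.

Using frequency shift, L⁻¹{(s-1)/((s-1)² + 1)} = e^t·cos(t)

Final answer: e^t·cos(t)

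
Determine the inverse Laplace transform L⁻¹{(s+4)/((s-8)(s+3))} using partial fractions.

Using partial fractions, f(t) = (12e^(8t) - e^(-3t))/11

Final answer: (12e^(8t) - e^(-3t))/11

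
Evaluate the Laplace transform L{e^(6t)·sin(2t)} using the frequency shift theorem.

Frequency shift: L{e^(at)f(t)} = F(s-a). L{e^(6t)·sin(2t)} = 2/((s-6)² + 4)

Final answer: 2/((s-6)² + 4)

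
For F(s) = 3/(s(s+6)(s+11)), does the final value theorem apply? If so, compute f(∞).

Poles of sF(s) = 3/((s+6)(s+11)) are at s = -6 and s = -11, both in the left half-plane. Theorem applies. f(∞) = lim_{s→0} sF(s) = 3/(6·11) = 1/22

Final answer: 1/22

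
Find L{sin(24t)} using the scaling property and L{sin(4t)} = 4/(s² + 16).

Using L{f(at)} = (1/a)F(s/a) with a=6: L{sin(24t)} = (1/6) · 4/((s/6)² + 16) = (1/6) · 4·36/(s² + 576) = 24/(s² + 576)

Final answer: 24/(s² + 576)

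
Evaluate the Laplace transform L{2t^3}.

L{2t^3} = 2 · L{t^3} = 2 · 6/s^4 = 12/s^4

Final answer: 12/s^4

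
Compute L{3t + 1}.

L{3t + 1} = 3·L{t} + L{1} = 3/s² + 1/s

Final answer: 3/s² + 1/s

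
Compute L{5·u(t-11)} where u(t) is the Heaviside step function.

L{u(t-a)} = e^(-as)/s. Here a=11, so L{u(t-11)} = e^(-11s)/s, and L{5·u(t-11)} = 5·e^(-11s)/s

Final answer: 5·e^(-11s)/s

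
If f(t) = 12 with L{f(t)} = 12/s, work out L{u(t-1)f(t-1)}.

Time shift theorem: L{u(t-a)f(t-a)} = e^(-as)F(s). Here a=1, F(s) = 12/s, so L{u(t-1)f(t-1)} = e^(-s)·12/s

Final answer: e^(-s)·12/s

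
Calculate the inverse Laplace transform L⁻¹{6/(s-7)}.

L⁻¹{1/(s-a)} = e^(at), so L⁻¹{1/(s-7)} = e^(7t), and L⁻¹{6/(s-7)} = 6·e^(7t)

Final answer: 6·e^(7t)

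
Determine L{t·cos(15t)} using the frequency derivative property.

L{cos(15t)} = s/(s² + 225). Derivative: d/ds[s/(s² + 225)] = [(s² + 225) - s·2s]/(s² + 225)² = (225 - s²)/(s² + 225)². So L{t·cos(15t)} = -F'(s) = (s² - 225)/(s² + 225)²

Final answer: (s² - 225)/(s² + 225)²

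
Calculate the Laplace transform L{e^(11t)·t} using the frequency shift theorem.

L{e^(at)·t^n} = n!/(s-a)^(n+1), so L{e^(11t)·t} = 1/(s-11)^2

Final answer: 1/(s-11)^2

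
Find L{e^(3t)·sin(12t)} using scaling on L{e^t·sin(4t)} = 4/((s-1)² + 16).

Scaling with a=3: L{e^(3t)·sin(12t)} = (1/3) · 4/((s/3-1)² + 16). Simplifying: 12/((s-3)² + 144)

Final answer: 12/((s-3)² + 144)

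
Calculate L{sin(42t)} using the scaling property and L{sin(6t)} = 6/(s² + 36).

Using L{f(at)} = (1/a)F(s/a) with a=7: L{sin(42t)} = (1/7) · 6/((s/7)² + 36) = (1/7) · 6·49/(s² + 1764) = 42/(s² + 1764)

Final answer: 42/(s² + 1764)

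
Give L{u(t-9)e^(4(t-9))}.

u(t-a)f(t-a) with f(t)=e^(4t). L{e^(4t)} = 1/(s-4). By time shift: e^(-9s)/(s-4)

Final answer: e^(-9s)/(s-4)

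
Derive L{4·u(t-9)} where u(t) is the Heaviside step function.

L{u(t-a)} = e^(-as)/s. Here a=9, so L{u(t-9)} = e^(-9s)/s, and L{4·u(t-9)} = 4·e^(-9s)/s

Final answer: 4·e^(-9s)/s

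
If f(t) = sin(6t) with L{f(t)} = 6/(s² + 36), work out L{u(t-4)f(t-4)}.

Time shift theorem: L{u(t-a)f(t-a)} = e^(-as)F(s). Here a=4, F(s) = 6/(s² + 36), so L{u(t-4)f(t-4)} = e^(-4s)·6/(s² + 36)

Final answer: e^(-4s)·6/(s² + 36)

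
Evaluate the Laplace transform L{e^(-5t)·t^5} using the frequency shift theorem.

L{e^(at)·t^n} = n!/(s-a)^(n+1), so L{e^(-5t)·t^5} = 120/(s+5)^6

Final answer: 120/(s+5)^6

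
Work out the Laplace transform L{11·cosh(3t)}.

L{cosh(ωt)} = s/(s² - ω²), so L{cosh(3t)} = s/(s² - 9). Then L{11·cosh(3t)} = 11·s/(s² - 9) = 11s/(s² - 9)

Final answer: 11s/(s² - 9)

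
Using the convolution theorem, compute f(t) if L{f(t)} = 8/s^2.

8/s^2 = (8/s)·(1/s) = L{8}·L{1}. By convolution, f(t) = 8*1 = ∫₀ᵗ 8·1 dτ = 8·t

Final answer: 8·t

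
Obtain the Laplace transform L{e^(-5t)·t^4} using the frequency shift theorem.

L{e^(at)·t^n} = n!/(s-a)^(n+1), so L{e^(-5t)·t^4} = 24/(s+5)^5

Final answer: 24/(s+5)^5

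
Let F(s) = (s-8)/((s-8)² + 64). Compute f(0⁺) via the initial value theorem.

f(0⁺) = lim_{s→∞} sF(s) = lim_{s→∞} s(s-8)/((s-8)² + 64) = 1

Final answer: 1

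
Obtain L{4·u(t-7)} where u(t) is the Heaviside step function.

L{u(t-a)} = e^(-as)/s. Here a=7, so L{u(t-7)} = e^(-7s)/s, and L{4·u(t-7)} = 4·e^(-7s)/s

Final answer: 4·e^(-7s)/s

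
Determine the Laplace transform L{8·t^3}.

L{t^n} = n!/s^(n+1), so L{t^3} = 6/s^4. Then L{8·t^3} = 8·6/s^4 = 48/s^4

Final answer: 48/s^4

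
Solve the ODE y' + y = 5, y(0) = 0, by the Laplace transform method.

sY + Y = 5/s. Y = 5/(s(s+1)). Partial fractions: Y = 5/s - 5/(s+1)

Final answer: y(t) = 5(1 - e^(-t))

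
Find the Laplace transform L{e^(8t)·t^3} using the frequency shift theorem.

L{e^(at)·t^n} = n!/(s-a)^(n+1), so L{e^(8t)·t^3} = 6/(s-8)^4

Final answer: 6/(s-8)^4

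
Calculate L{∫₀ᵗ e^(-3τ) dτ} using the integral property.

L{∫₀ᵗ f(τ)dτ} = F(s)/s with F(s) = 1/(s+3), so L{∫₀ᵗ e^(-3τ) dτ} = 1/(s(s+3))

Final answer: 1/(s(s+3))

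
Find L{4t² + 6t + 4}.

L{4t² + 6t + 4} = 4·2/s³ + 6/s² + 4/s = 8/s³ + 6/s² + 4/s

Final answer: 8/s³ + 6/s² + 4/s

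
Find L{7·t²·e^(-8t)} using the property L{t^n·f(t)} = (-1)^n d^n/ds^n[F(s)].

L{e^(-8t)} = 1/(s+8). d/ds[1/(s+8)] = -1/(s+8)². d²/ds²[1/(s+8)] = 2/(s+8)³. So L{t²·e^(-8t)} = (-1)² · 2/(s+8)³ = 2/(s+8)³. Then L{7·t²·e^(-8t)} = 7·2/(s+8)³ = 14/(s+8)³

Final answer: 14/(s+8)³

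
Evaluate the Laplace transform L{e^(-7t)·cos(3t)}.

L{e^(at)·cos(ωt)} = (s-a)/((s-a)² + ω²), so L{e^(-7t)·cos(3t)} = (s+7)/((s+7)² + 9)

Final answer: (s+7)/((s+7)² + 9)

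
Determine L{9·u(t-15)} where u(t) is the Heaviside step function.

L{u(t-a)} = e^(-as)/s. Here a=15, so L{u(t-15)} = e^(-15s)/s, and L{9·u(t-15)} = 9·e^(-15s)/s

Final answer: 9·e^(-15s)/s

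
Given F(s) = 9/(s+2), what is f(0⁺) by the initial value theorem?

f(0⁺) = lim_{s→∞} s·9/(s+2) = lim_{s→∞} 9s/(s+2) = 9

Final answer: 9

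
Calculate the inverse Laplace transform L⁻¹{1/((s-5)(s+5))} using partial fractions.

Decompose: A/(s-5) + B/(s+5). A = 1/10, B = -1/10. f(t) = (e^(5t) - e^(-5t))/10

Final answer: (e^(5t) - e^(-5t))/10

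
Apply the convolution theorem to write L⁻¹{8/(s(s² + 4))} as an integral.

8/(s(s² + 4)) = (1/s)·(8/(s² + 4)) = L{1}·L{4·sin(2t)}. So f(t) = 1*(4·sin(2t)) = ∫₀ᵗ 4·sin(2τ) dτ

Final answer: ∫₀ᵗ 4·sin(2τ) dτ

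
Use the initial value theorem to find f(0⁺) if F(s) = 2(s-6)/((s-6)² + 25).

f(0⁺) = lim_{s→∞} sF(s) = lim_{s→∞} 2s(s-6)/((s-6)² + 25) = 2

Final answer: 2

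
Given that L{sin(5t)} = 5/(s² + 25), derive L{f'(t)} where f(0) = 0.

L{f'(t)} = s·F(s) - f(0) = s·5/(s² + 25) - 0 = 5s/(s² + 25)

Final answer: 5s/(s² + 25)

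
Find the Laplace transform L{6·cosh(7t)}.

L{cosh(ωt)} = s/(s² - ω²), so L{cosh(7t)} = s/(s² - 49). Then L{6·cosh(7t)} = 6·s/(s² - 49) = 6s/(s² - 49)

Final answer: 6s/(s² - 49)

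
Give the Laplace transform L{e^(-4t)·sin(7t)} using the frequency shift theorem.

Frequency shift: L{e^(at)f(t)} = F(s-a). L{e^(-4t)·sin(7t)} = 7/((s+4)² + 49)

Final answer: 7/((s+4)² + 49)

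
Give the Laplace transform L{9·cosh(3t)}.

L{cosh(ωt)} = s/(s² - ω²), so L{cosh(3t)} = s/(s² - 9). Then L{9·cosh(3t)} = 9·s/(s² - 9) = 9s/(s² - 9)

Final answer: 9s/(s² - 9)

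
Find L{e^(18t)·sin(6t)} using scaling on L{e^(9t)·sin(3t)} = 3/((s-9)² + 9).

Scaling with a=2: L{e^(18t)·sin(6t)} = (1/2) · 3/((s/2-9)² + 9). Simplifying: 6/((s-18)² + 36)

Final answer: 6/((s-18)² + 36)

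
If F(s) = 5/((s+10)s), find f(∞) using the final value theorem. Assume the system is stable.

f(∞) = lim_{s→0} sF(s) = lim_{s→0} 5/(s+10) = 1/2

Final answer: 1/2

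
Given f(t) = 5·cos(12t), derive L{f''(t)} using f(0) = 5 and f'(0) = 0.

F(s) = 5s/(s² + 144). L{f''(t)} = s²F(s) - sf(0) - f'(0) = 5s³/(s² + 144) - 5s = (5s³ - 5s(s² + 144))/(s² + 144) = -720s/(s² + 144)

Final answer: -720s/(s² + 144)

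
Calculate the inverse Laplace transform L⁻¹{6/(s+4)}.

L⁻¹{1/(s-a)} = e^(at), so L⁻¹{1/(s+4)} = e^(-4t), and L⁻¹{6/(s+4)} = 6·e^(-4t)

Final answer: 6·e^(-4t)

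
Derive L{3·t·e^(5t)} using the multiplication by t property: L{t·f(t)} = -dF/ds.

Using L{t^n·e^(at)} = n!/(s-a)^(n+1), L{t·e^(5t)} = 1/(s-5)^2, so L{3·t·e^(5t)} = 3·1/(s-5)^2 = 3/(s-5)^2

Final answer: 3/(s-5)^2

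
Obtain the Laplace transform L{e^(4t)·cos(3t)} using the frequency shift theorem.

Frequency shift: L{e^(at)f(t)} = F(s-a). L{e^(4t)·cos(3t)} = (s-4)/((s-4)² + 9)

Final answer: (s-4)/((s-4)² + 9)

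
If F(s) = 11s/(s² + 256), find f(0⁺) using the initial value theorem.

f(0⁺) = lim_{s→∞} s·11s/(s² + 256) = lim_{s→∞} 11s²/(s² + 256) = 11

Final answer: 11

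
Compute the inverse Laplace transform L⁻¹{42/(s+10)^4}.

L⁻¹{n!/(s-a)^(n+1)} = t^n·e^(at) with n=3, a=-10. So L⁻¹{6/(s+10)^4} = t^3·e^(-10t), and L⁻¹{42/(s+10)^4} = (42/6)·t^3·e^(-10t) = 7·t^3·e^(-10t)

Final answer: 7·t^3·e^(-10t)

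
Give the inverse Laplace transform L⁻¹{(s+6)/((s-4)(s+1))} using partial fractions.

Using partial fractions, f(t) = (10e^(4t) - 5e^(-t))/5

Final answer: (10e^(4t) - 5e^(-t))/5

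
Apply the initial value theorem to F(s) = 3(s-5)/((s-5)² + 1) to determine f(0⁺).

f(0⁺) = lim_{s→∞} sF(s) = lim_{s→∞} 3s(s-5)/((s-5)² + 1) = 3

Final answer: 3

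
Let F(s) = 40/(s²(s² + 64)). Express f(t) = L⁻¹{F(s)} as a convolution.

40/(s²(s² + 64)) = (1/s²)·(40/(s² + 64)) = L{t}·L{5·sin(8t)}. So f(t) = t*(5·sin(8t)) = ∫₀ᵗ 5τ·sin(8(t-τ)) dτ

Final answer: ∫₀ᵗ 5τ·sin(8(t-τ)) dτ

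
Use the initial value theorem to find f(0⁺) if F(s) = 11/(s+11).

f(0⁺) = lim_{s→∞} s·11/(s+11) = lim_{s→∞} 11s/(s+11) = 11

Final answer: 11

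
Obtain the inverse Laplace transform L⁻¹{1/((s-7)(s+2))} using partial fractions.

Decompose: A/(s-7) + B/(s+2). A = 1/9, B = -1/9. f(t) = (e^(7t) - e^(-2t))/9

Final answer: (e^(7t) - e^(-2t))/9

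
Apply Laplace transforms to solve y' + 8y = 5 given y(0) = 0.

sY + 8Y = 5/s. Y = 5/(s(s+8)). Partial fractions: Y = 5/8/s - 5/8/(s+8)

Final answer: y(t) = 5/8(1 - e^(-8t))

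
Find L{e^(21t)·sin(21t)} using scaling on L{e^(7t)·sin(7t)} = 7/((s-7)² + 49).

Scaling with a=3: L{e^(21t)·sin(21t)} = (1/3) · 7/((s/3-7)² + 49). Simplifying: 21/((s-21)² + 441)

Final answer: 21/((s-21)² + 441)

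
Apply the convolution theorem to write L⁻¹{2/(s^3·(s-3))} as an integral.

2/(s^3·(s-3)) = (2/s^3)·(1/(s-3)) = L{t^2}·L{e^(3t)}. So f(t) = t^2*e^(3t) = ∫₀ᵗ τ^2·e^(3(t-τ)) dτ

Final answer: ∫₀ᵗ τ^2·e^(3(t-τ)) dτ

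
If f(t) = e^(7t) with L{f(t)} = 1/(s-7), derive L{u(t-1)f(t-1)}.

Time shift theorem: L{u(t-a)f(t-a)} = e^(-as)F(s). Here a=1, F(s) = 1/(s-7), so L{u(t-1)f(t-1)} = e^(-s)·1/(s-7)

Final answer: e^(-s)·1/(s-7)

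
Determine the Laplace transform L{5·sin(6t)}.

L{sin(ωt)} = ω/(s² + ω²), so L{sin(6t)} = 6/(s² + 36). Then L{5·sin(6t)} = 5·6/(s² + 36) = 30/(s² + 36)

Final answer: 30/(s² + 36)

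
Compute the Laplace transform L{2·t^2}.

L{t^n} = n!/s^(n+1), so L{t^2} = 2/s^3. Then L{2·t^2} = 2·2/s^3 = 4/s^3

Final answer: 4/s^3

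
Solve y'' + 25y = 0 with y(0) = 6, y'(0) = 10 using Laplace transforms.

L{y''} + 25L{y} = 0. s²Y - 6s - 10 + 25Y = 0. Y(s² + 25) = 6s + 10. Y = (6s + 10)/(s² + 25). Inverting: y(t) = 6cos(5t) + 2sin(5t)

Final answer: y(t) = 6cos(5t) + 2sin(5t)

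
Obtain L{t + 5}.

L{t + 5} = L{t} + 5·L{1} = 1/s² + 5/s

Final answer: 1/s² + 5/s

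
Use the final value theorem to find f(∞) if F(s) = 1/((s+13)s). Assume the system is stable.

f(∞) = lim_{s→0} sF(s) = lim_{s→0} 1/(s+13) = 1/13

Final answer: 1/13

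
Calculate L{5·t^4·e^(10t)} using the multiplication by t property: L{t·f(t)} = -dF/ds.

Using L{t^n·e^(at)} = n!/(s-a)^(n+1), L{t^4·e^(10t)} = 24/(s-10)^5, so L{5·t^4·e^(10t)} = 5·24/(s-10)^5 = 120/(s-10)^5

Final answer: 120/(s-10)^5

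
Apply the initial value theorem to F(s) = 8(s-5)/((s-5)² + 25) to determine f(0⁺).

f(0⁺) = lim_{s→∞} sF(s) = lim_{s→∞} 8s(s-5)/((s-5)² + 25) = 8

Final answer: 8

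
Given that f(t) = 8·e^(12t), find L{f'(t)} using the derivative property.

f(0) = 8, F(s) = 8/(s-12). L{f'(t)} = s·F(s) - f(0) = 8s/(s-12) - 8 = (8s - 8(s-12))/(s-12) = 96/(s-12)

Final answer: 96/(s-12)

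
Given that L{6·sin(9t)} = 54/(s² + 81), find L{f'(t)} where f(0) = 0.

L{f'(t)} = s·F(s) - f(0) = s·54/(s² + 81) - 0 = 54s/(s² + 81)

Final answer: 54s/(s² + 81)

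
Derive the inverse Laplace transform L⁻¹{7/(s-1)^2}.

L⁻¹{n!/(s-a)^(n+1)} = t^n·e^(at) with n=1, a=1. So L⁻¹{1/(s-1)^2} = t·e^t, and L⁻¹{7/(s-1)^2} = (7/1)·t·e^t = 7·t·e^t

Final answer: 7·t·e^t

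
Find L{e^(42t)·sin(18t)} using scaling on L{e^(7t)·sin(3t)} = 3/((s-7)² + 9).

Scaling with a=6: L{e^(42t)·sin(18t)} = (1/6) · 3/((s/6-7)² + 9). Simplifying: 18/((s-42)² + 324)

Final answer: 18/((s-42)² + 324)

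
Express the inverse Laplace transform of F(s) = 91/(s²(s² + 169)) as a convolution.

91/(s²(s² + 169)) = (1/s²)·(91/(s² + 169)) = L{t}·L{7·sin(13t)}. So f(t) = t*(7·sin(13t)) = ∫₀ᵗ 7τ·sin(13(t-τ)) dτ

Final answer: ∫₀ᵗ 7τ·sin(13(t-τ)) dτ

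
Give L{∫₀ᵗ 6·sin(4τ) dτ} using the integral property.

L{∫₀ᵗ f(τ)dτ} = F(s)/s with F(s) = 24/(s² + 16), so the result is (24/(s² + 16))/s = 24/(s(s² + 16))

Final answer: 24/(s(s² + 16))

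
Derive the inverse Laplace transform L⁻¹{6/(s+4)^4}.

L⁻¹{n!/(s-a)^(n+1)} = t^n·e^(at), so L⁻¹{6/(s+4)^4} = t^3·e^(-4t)

Final answer: t^3·e^(-4t)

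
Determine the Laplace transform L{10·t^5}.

L{t^n} = n!/s^(n+1), so L{t^5} = 120/s^6. Then L{10·t^5} = 10·120/s^6 = 1200/s^6

Final answer: 1200/s^6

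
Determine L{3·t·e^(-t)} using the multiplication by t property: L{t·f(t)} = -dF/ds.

Using L{t^n·e^(at)} = n!/(s-a)^(n+1), L{t·e^(-t)} = 1/(s+1)^2, so L{3·t·e^(-t)} = 3·1/(s+1)^2 = 3/(s+1)^2

Final answer: 3/(s+1)^2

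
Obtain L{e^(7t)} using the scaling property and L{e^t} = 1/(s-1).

Using L{f(at)} = (1/a)F(s/a) with a=7 and f(t) = e^t: L{e^(7t)} = (1/7) · 1/((s/7)-1) = (1/7) · 7/(s-7) = 1/(s-7)

Final answer: 1/(s-7)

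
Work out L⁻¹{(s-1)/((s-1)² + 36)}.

Using frequency shift: L⁻¹{(s-a)/((s-a)² + b²)} = e^(at)cos(bt). Here a=1, b=6

Final answer: e^t·cos(6t)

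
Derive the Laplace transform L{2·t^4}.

L{t^n} = n!/s^(n+1), so L{t^4} = 24/s^5. Then L{2·t^4} = 2·24/s^5 = 48/s^5

Final answer: 48/s^5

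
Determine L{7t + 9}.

L{7t + 9} = 7·L{t} + 9·L{1} = 7/s² + 9/s

Final answer: 7/s² + 9/s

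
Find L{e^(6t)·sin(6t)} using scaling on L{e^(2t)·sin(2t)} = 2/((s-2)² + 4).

Scaling with a=3: L{e^(6t)·sin(6t)} = (1/3) · 2/((s/3-2)² + 4). Simplifying: 6/((s-6)² + 36)

Final answer: 6/((s-6)² + 36)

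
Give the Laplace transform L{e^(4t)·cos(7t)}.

L{e^(at)·cos(ωt)} = (s-a)/((s-a)² + ω²), so L{e^(4t)·cos(7t)} = (s-4)/((s-4)² + 49)

Final answer: (s-4)/((s-4)² + 49)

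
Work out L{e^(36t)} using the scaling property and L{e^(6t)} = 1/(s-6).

Using L{f(at)} = (1/a)F(s/a) with a=6 and f(t) = e^(6t): L{e^(36t)} = (1/6) · 1/((s/6)-6) = (1/6) · 6/(s-36) = 1/(s-36)

Final answer: 1/(s-36)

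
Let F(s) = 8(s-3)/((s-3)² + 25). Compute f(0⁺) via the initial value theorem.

f(0⁺) = lim_{s→∞} sF(s) = lim_{s→∞} 8s(s-3)/((s-3)² + 25) = 8

Final answer: 8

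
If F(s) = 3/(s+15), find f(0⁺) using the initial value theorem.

f(0⁺) = lim_{s→∞} s·3/(s+15) = lim_{s→∞} 3s/(s+15) = 3

Final answer: 3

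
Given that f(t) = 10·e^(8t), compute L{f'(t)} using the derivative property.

f(0) = 10, F(s) = 10/(s-8). L{f'(t)} = s·F(s) - f(0) = 10s/(s-8) - 10 = (10s - 10(s-8))/(s-8) = 80/(s-8)

Final answer: 80/(s-8)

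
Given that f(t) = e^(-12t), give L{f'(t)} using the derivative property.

f(0) = 1, F(s) = 1/(s+12). L{f'(t)} = s·F(s) - f(0) = s/(s+12) - 1 = (s - (s+12))/(s+12) = -12/(s+12)

Final answer: -12/(s+12)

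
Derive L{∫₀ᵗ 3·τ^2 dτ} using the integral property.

L{∫₀ᵗ f(τ)dτ} = F(s)/s with f(t) = 3t^2. F(s) = 6/s^3, so L{∫₀ᵗ 3·τ^2 dτ} = (6/s^3)/s = 6/s^4. (Check: ∫₀ᵗ 3·τ^2 dτ = 3t^3/3.)

Final answer: 6/s^4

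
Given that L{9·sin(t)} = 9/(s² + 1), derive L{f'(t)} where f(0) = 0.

L{f'(t)} = s·F(s) - f(0) = s·9/(s² + 1) - 0 = 9s/(s² + 1)

Final answer: 9s/(s² + 1)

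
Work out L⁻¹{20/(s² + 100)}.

This is the form c·a/(s² + a²) with a = 10, c = 2. L⁻¹ = 2·sin(10t)

Final answer: 2·sin(10t)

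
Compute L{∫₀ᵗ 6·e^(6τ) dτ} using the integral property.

L{∫₀ᵗ f(τ)dτ} = F(s)/s with F(s) = 6/(s-6), so L{∫₀ᵗ 6·e^(6τ) dτ} = 6/(s(s-6))

Final answer: 6/(s(s-6))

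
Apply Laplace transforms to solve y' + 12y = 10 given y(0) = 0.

sY + 12Y = 10/s. Y = 10/(s(s+12)). Partial fractions: Y = 5/6/s - 5/6/(s+12)

Final answer: y(t) = 5/6(1 - e^(-12t))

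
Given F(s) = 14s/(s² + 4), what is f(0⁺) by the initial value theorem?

f(0⁺) = lim_{s→∞} s·14s/(s² + 4) = lim_{s→∞} 14s²/(s² + 4) = 14

Final answer: 14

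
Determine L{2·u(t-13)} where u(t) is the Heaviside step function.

L{u(t-a)} = e^(-as)/s. Here a=13, so L{u(t-13)} = e^(-13s)/s, and L{2·u(t-13)} = 2·e^(-13s)/s

Final answer: 2·e^(-13s)/s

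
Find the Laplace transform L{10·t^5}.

L{t^n} = n!/s^(n+1), so L{t^5} = 120/s^6. Then L{10·t^5} = 10·120/s^6 = 1200/s^6

Final answer: 1200/s^6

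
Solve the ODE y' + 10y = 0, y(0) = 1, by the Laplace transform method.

L{y'} + 10L{y} = 0. sY - 1 + 10Y = 0. Y(s+10) = 1. Y = 1/(s+10)

Final answer: y(t) = e^(-10t)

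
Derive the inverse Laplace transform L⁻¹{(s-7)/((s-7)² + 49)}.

Using frequency shift, L⁻¹{(s-7)/((s-7)² + 49)} = e^(7t)·cos(7t)

Final answer: e^(7t)·cos(7t)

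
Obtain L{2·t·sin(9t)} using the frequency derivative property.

L{sin(9t)} = 9/(s² + 81). By L{t·f(t)} = -F'(s): -d/ds[9/(s² + 81)] = -(9)·(-2s)/(s² + 81)² = 18s/(s² + 81)². Then L{2·t·sin(9t)} = 2·18s/(s² + 81)² = 36s/(s² + 81)²

Final answer: 36s/(s² + 81)²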